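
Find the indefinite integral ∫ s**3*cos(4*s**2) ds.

Let u = s², du = 2s ds; rewrite as (1/2)∫ u^1·cos(4u) du.
Now integrate by parts 1 time.

s**2*sin(4*s**2)/8 + cos(4*s**2)/32 + C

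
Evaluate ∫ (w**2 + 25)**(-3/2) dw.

w/(25*sqrt(w**2 + 25)) + C

Substitute w = 5·tan(θ), so dw = 5·sec(θ)^2 dθ and the radical becomes sqrt(w**2 + 25) = 5·sec(θ) by the Pythagorean identity.
Integrate the resulting trig expression in θ, then back-substitute tan(θ) = w/5, sec(θ) = sqrt(w**2 + 25)/5 (absorbing any constant into C).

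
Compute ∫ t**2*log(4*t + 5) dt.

t**3*log(4*t + 5)/3 - t**3/9 + 5*t**2/24 - 25*t/48 + 125*log(4*t + 5)/192 + C

Use integration by parts with u = log(4*t + 5), dv = t**2 dt.
Then du = 4/(4*t + 5) dt and v = t**3/3.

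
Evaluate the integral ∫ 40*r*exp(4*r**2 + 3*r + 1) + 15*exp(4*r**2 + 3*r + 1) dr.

5*exp(4*r**2 + 3*r + 1) + C

Let u = 4*r**2 + 3*r + 1, so du = (8*r + 3) dr.
Rewriting, the integral becomes 5·∫ e^u du = 5·e^u.
Substituting back, u = 4*r**2 + 3*r + 1.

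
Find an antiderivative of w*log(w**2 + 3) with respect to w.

Let u = w**2 + 3, so du = (2*w) dw.
The integral becomes (1/2)·∫ log(u) du; integrate by parts with u′=log(u), dv′=du.

w**2*log(w**2 + 3)/2 - w**2/2 + 3*log(w**2 + 3)/2 + C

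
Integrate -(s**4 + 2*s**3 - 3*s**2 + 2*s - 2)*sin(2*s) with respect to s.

s**4*cos(2*s)/2 - s**3*sin(2*s) + s**3*cos(2*s) - 3*s**2*sin(2*s)/2 - 3*s**2*cos(2*s) + 3*s*sin(2*s) - s*cos(2*s)/2 + sin(2*s)/4 + cos(2*s)/2 + C

Use integration by parts with u = s**4 + 2*s**3 - 3*s**2 + 2*s - 2, dv = -sin(2*s) ds, so v = cos(2*s)/2.
Apply parts 4 times (tabular method): alternate signs, differentiate u down to 0, integrate dv up.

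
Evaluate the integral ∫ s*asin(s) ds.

Use integration by parts with u = arcsin(s), dv = s ds.
Then du = 1/sqrt(-s**2 + 1) ds.

s**2*asin(s)/2 + s*sqrt(-s**2 + 1)/4 - asin(s)/4 + C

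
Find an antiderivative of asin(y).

y*asin(y) + sqrt(-y**2 + 1) + C

Use integration by parts with u = arcsin(y), dv = dy.
Then du = 1/sqrt(-y**2 + 1) dy.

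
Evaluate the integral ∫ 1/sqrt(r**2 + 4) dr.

log(r + sqrt(r**2 + 4)) + C

Substitute r = 2·tan(θ), so dr = 2·sec(θ)^2 dθ and the radical becomes sqrt(r**2 + 4) = 2·sec(θ) by the Pythagorean identity.
Integrate the resulting trig expression in θ, then back-substitute tan(θ) = r/2, sec(θ) = sqrt(r**2 + 4)/2 (absorbing any constant into C).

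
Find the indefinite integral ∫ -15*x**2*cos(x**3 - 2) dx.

Let u = x**3 - 2, so du = (3*x**2) dx.
Rewriting, the integral becomes -5·∫ cos(u) du = -5·sin(u).
Substituting back, u = x**3 - 2.

-5*sin(x**3 - 2) + C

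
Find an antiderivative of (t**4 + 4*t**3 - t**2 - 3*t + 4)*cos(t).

t**4*sin(t) + 4*t**3*sin(t) + 4*t**3*cos(t) - 13*t**2*sin(t) + 12*t**2*cos(t) - 27*t*sin(t) - 26*t*cos(t) + 30*sin(t) - 27*cos(t) + C

Use integration by parts with u = t**4 + 4*t**3 - t**2 - 3*t + 4, dv = cos(t) dt, so v = sin(t).
Apply parts 4 times (tabular method): alternate signs, differentiate u down to 0, integrate dv up.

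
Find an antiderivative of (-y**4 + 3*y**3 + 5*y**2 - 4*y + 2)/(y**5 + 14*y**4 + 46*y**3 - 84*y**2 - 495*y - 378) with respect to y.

Factor the denominator: (y - 3)*(y + 1)*(y + 3)*(y + 6)*(y + 7).
Partial-fraction decomposition: -631/(48*(y + 7)) + 1738/(135*(y + 6)) - 103/(144*(y + 3)) - 7/(240*(y + 1)) + 7/(432*(y - 3)).
Integrate each term: A/(y−a) contributes A·log|y−a|.

7*log(y - 3)/432 - 7*log(y + 1)/240 - 103*log(y + 3)/144 + 1738*log(y + 6)/135 - 631*log(y + 7)/48 + C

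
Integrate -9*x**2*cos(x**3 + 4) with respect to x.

-3*sin(x**3 + 4) + C

Let u = x**3 + 4, so du = (3*x**2) dx.
Rewriting, the integral becomes -3·∫ cos(u) du = -3·sin(u).
Substituting back, u = x**3 + 4.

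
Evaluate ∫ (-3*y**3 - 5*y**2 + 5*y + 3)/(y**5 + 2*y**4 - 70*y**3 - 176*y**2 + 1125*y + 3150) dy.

Factor the denominator: (y - 7)*(y - 5)*(y + 3)*(y + 5)*(y + 6).
Partial-fraction decomposition: 147/(143*(y + 6)) - 19/(20*(y + 5)) + 1/(20*(y + 3)) + 59/(220*(y - 5)) - 103/(260*(y - 7)).
Integrate each term: A/(y−a) contributes A·log|y−a|.

-103*log(y - 7)/260 + 59*log(y - 5)/220 + log(y + 3)/20 - 19*log(y + 5)/20 + 147*log(y + 6)/143 + C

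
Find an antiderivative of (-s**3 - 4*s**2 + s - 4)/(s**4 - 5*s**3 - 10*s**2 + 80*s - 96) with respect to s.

-8*log(s - 4) + 64*log(s - 3)/7 - 13*log(s - 2)/6 + log(s + 4)/42 + C

Factor the denominator: (s - 4)*(s - 3)*(s - 2)*(s + 4).
Partial-fraction decomposition: 1/(42*(s + 4)) - 13/(6*(s - 2)) + 64/(7*(s - 3)) - 8/(s - 4).
Integrate each term: A/(s−a) contributes A·log|s−a|.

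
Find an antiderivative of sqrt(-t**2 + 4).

t*sqrt(-t**2 + 4)/2 + 2*asin(t/2) + C

Substitute t = 2·sin(θ), so dt = 2·cos(θ) dθ and the radical becomes sqrt(-t**2 + 4) = 2·cos(θ) by the Pythagorean identity.
Integrate the resulting trig expression in θ, then back-substitute θ = asin(t/2), sin(θ) = t/2, cos(θ) = sqrt(-t**2 + 4)/2 (absorbing any constant into C).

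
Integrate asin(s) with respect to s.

s*asin(s) + sqrt(-s**2 + 1) + C

Use integration by parts with u = arcsin(s), dv = ds.
Then du = 1/sqrt(-s**2 + 1) ds.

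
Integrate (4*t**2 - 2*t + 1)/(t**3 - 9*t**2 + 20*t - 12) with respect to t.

133*log(t - 6)/20 - 13*log(t - 2)/4 + 3*log(t - 1)/5 + C

Factor the denominator: (t - 6)*(t - 2)*(t - 1).
Partial-fraction decomposition: 3/(5*(t - 1)) - 13/(4*(t - 2)) + 133/(20*(t - 6)).
Integrate each term: A/(t−a) contributes A·log|t−a|.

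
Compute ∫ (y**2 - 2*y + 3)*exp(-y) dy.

Use integration by parts with u = y**2 - 2*y + 3, dv = exp(-y) dy, so v = -exp(-y).
Apply parts 2 times (tabular method): alternate signs, differentiate u down to 0, integrate dv up.

(-y**2 - 3)*exp(-y) + C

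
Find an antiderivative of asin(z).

z*asin(z) + sqrt(-z**2 + 1) + C

Use integration by parts with u = arcsin(z), dv = dz.
Then du = 1/sqrt(-z**2 + 1) dz.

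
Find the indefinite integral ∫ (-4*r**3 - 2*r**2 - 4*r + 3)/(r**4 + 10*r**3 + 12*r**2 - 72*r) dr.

-log(r)/24 - 45*log(r - 2)/128 - 1385*log(r + 6)/384 - 273/(16*r + 96) + C

Factor the denominator: r*(r - 2)*(r + 6)**2.
Partial-fraction decomposition: -1385/(384*(r + 6)) + 273/(16*(r + 6)**2) - 45/(128*(r - 2)) - 1/(24*r).
Integrate each term; A/(r−a) gives A·log|r−a|; A/(r−a)² gives −A/(r−a).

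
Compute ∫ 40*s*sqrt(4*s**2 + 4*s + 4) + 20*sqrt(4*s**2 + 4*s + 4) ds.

Let u = 4*s**2 + 4*s + 4, so du = (8*s + 4) ds.
Rewriting, the integral becomes 5·∫ √u du = 5·(2/3)u^(3/2).
Substituting back, u = 4*s**2 + 4*s + 4.

10*(4*s**2 + 4*s + 4)**(3/2)/3 + C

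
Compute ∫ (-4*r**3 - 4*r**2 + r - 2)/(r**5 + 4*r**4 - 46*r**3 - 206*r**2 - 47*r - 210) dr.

Factor the denominator: (r - 7)*(r + 5)*(r + 6)*(r**2 + 1).
Partial-fraction decomposition: -(487*r + 334)/(24050*(r**2 + 1)) + 712/(481*(r + 6)) - 131/(104*(r + 5)) - 521/(2600*(r - 7)).
Integrate each term; A/(r−a) gives A·log|r−a|; the (Br+D)/(r²+p²) term gives a log and an atan.

-521*log(r - 7)/2600 - 131*log(r + 5)/104 + 712*log(r + 6)/481 - 487*log(r**2 + 1)/48100 - 167*atan(r)/12025 + C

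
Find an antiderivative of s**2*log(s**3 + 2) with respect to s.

s**3*log(s**3 + 2)/3 - s**3/3 + 2*log(s**3 + 2)/3 + C

Let u = s**3 + 2, so du = (3*s**2) ds.
The integral becomes (1/3)·∫ log(u) du; integrate by parts with u′=log(u), dv′=du.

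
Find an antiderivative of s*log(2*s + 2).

Use integration by parts with u = log(2*s + 2), dv = s ds.
Then du = 2/(2*s + 2) ds and v = s**2/2.

s**2*log(2*s + 2)/2 - s**2/4 + s/2 - log(s + 1)/2 + C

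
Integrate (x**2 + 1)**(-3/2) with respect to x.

x/sqrt(x**2 + 1) + C

Substitute x = tan(θ), so dx = sec(θ)^2 dθ and the radical becomes sqrt(x**2 + 1) = sec(θ) by the Pythagorean identity.
Integrate the resulting trig expression in θ, then back-substitute tan(θ) = x, sec(θ) = sqrt(x**2 + 1) (absorbing any constant into C).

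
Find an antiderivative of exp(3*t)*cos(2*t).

Let I denote the integral. Integrate by parts with u = cos(2*t), dv = exp(3*t) dt, so v = exp(3*t)/3: I = exp(3*t)*cos(2*t)/3 + (2/3)·∫ exp(3*t)*sin(2*t) dt.
Apply parts again with u = sin(2*t), dv = exp(3*t) dt: ∫ exp(3*t)*sin(2*t) dt = exp(3*t)*sin(2*t)/3 − (2/3)·I. Substituting back brings back I: I = 2*exp(3*t)*sin(2*t)/9 + exp(3*t)*cos(2*t)/3 − (4/9)·I.
Solving for I: (1 + 4/9)·I equals the remaining terms, so I = (9/13)·(2*exp(3*t)*sin(2*t)/9 + exp(3*t)*cos(2*t)/3).

2*exp(3*t)*sin(2*t)/13 + 3*exp(3*t)*cos(2*t)/13 + C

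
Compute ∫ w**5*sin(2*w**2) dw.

-w**4*cos(2*w**2)/4 + w**2*sin(2*w**2)/4 + cos(2*w**2)/8 + C

Let u = w², du = 2w dw; rewrite as (1/2)∫ u^2·sin(2u) du.
Now integrate by parts 2 times.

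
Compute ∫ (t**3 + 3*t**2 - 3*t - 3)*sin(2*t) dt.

-t**3*cos(2*t)/2 + 3*t**2*sin(2*t)/4 - 3*t**2*cos(2*t)/2 + 3*t*sin(2*t)/2 + 9*t*cos(2*t)/4 - 9*sin(2*t)/8 + 9*cos(2*t)/4 + C

Use integration by parts with u = t**3 + 3*t**2 - 3*t - 3, dv = sin(2*t) dt, so v = -cos(2*t)/2.
Apply parts 3 times (tabular method): alternate signs, differentiate u down to 0, integrate dv up.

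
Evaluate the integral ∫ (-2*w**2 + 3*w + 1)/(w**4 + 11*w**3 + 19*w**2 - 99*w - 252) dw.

Factor the denominator: (w - 3)*(w + 3)*(w + 4)*(w + 7).
Partial-fraction decomposition: 59/(60*(w + 7)) - 43/(21*(w + 4)) + 13/(12*(w + 3)) - 2/(105*(w - 3)).
Integrate each term: A/(w−a) contributes A·log|w−a|.

-2*log(w - 3)/105 + 13*log(w + 3)/12 - 43*log(w + 4)/21 + 59*log(w + 7)/60 + C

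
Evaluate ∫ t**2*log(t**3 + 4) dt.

t**3*log(t**3 + 4)/3 - t**3/3 + 4*log(t**3 + 4)/3 + C

Let u = t**3 + 4, so du = (3*t**2) dt.
The integral becomes (1/3)·∫ log(u) du; integrate by parts with u′=log(u), dv′=du.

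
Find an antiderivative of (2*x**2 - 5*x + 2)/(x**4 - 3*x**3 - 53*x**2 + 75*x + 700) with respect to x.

Factor the denominator: (x - 7)*(x - 5)*(x + 4)*(x + 5).
Partial-fraction decomposition: -77/(120*(x + 5)) + 6/(11*(x + 4)) - 3/(20*(x - 5)) + 65/(264*(x - 7)).
Integrate each term: A/(x−a) contributes A·log|x−a|.

65*log(x - 7)/264 - 3*log(x - 5)/20 + 6*log(x + 4)/11 - 77*log(x + 5)/120 + C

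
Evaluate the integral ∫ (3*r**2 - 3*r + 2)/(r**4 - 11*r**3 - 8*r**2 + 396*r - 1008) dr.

Factor the denominator: (r - 7)*(r - 6)*(r - 4)*(r + 6).
Partial-fraction decomposition: -16/(195*(r + 6)) + 19/(30*(r - 4)) - 23/(6*(r - 6)) + 128/(39*(r - 7)).
Integrate each term: A/(r−a) contributes A·log|r−a|.

128*log(r - 7)/39 - 23*log(r - 6)/6 + 19*log(r - 4)/30 - 16*log(r + 6)/195 + C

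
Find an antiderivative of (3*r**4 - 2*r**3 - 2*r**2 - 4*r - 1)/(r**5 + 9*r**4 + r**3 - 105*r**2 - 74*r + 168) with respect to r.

79*log(r - 3)/350 + log(r - 1)/40 + 21*log(r + 2)/50 - 293*log(r + 4)/70 + 1303*log(r + 7)/200 + C

Factor the denominator: (r - 3)*(r - 1)*(r + 2)*(r + 4)*(r + 7).
Partial-fraction decomposition: 1303/(200*(r + 7)) - 293/(70*(r + 4)) + 21/(50*(r + 2)) + 1/(40*(r - 1)) + 79/(350*(r - 3)).
Integrate each term: A/(r−a) contributes A·log|r−a|.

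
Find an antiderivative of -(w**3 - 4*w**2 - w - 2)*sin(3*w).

w**3*cos(3*w)/3 - w**2*sin(3*w)/3 - 4*w**2*cos(3*w)/3 + 8*w*sin(3*w)/9 - 5*w*cos(3*w)/9 + 5*sin(3*w)/27 - 10*cos(3*w)/27 + C

Use integration by parts with u = w**3 - 4*w**2 - w - 2, dv = -sin(3*w) dw, so v = cos(3*w)/3.
Apply parts 3 times (tabular method): alternate signs, differentiate u down to 0, integrate dv up.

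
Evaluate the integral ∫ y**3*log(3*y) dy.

y**4*(log(y) + log(3))/4 - y**4/16 + C

Use integration by parts with u = log(3*y), dv = y**3 dy.
Then du = 1/y dy and v = y**4/4.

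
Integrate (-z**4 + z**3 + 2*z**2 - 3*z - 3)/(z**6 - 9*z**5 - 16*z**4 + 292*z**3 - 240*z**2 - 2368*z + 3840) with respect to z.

Factor the denominator: (z - 6)*(z - 5)*(z - 4)*(z - 2)*(z + 4)**2.
Partial-fraction decomposition: 5789/(172800*(z + 4)) - 31/(480*(z + 4)**2) + 1/(96*(z - 2)) - 175/(256*(z - 4)) + 52/(27*(z - 5)) - 1029/(800*(z - 6)).
Integrate each term; A/(z−a) gives A·log|z−a|; A/(z−a)² gives −A/(z−a).

-1029*log(z - 6)/800 + 52*log(z - 5)/27 - 175*log(z - 4)/256 + log(z - 2)/96 + 5789*log(z + 4)/172800 + 31/(480*z + 1920) + C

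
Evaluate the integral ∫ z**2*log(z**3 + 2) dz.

z**3*log(z**3 + 2)/3 - z**3/3 + 2*log(z**3 + 2)/3 + C

Let u = z**3 + 2, so du = (3*z**2) dz.
The integral becomes (1/3)·∫ log(u) du; integrate by parts with u′=log(u), dv′=du.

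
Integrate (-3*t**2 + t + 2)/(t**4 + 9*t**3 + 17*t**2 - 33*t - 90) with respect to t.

Factor the denominator: (t - 2)*(t + 3)**2*(t + 5).
Partial-fraction decomposition: 39/(14*(t + 5)) - 137/(50*(t + 3)) + 14/(5*(t + 3)**2) - 8/(175*(t - 2)).
Integrate each term; A/(t−a) gives A·log|t−a|; A/(t−a)² gives −A/(t−a).

-8*log(t - 2)/175 - 137*log(t + 3)/50 + 39*log(t + 5)/14 - 14/(5*t + 15) + C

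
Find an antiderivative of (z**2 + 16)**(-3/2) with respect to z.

Substitute z = 4·tan(θ), so dz = 4·sec(θ)^2 dθ and the radical becomes sqrt(z**2 + 16) = 4·sec(θ) by the Pythagorean identity.
Integrate the resulting trig expression in θ, then back-substitute tan(θ) = z/4, sec(θ) = sqrt(z**2 + 16)/4 (absorbing any constant into C).

z/(16*sqrt(z**2 + 16)) + C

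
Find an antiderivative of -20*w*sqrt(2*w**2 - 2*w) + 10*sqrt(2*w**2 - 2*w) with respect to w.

Let u = 2*w**2 - 2*w, so du = (4*w - 2) dw.
Rewriting, the integral becomes -5·∫ √u du = -5·(2/3)u^(3/2).
Substituting back, u = 2*w**2 - 2*w.

-10*(2*w**2 - 2*w)**(3/2)/3 + C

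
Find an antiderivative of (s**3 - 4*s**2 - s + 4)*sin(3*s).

-s**3*cos(3*s)/3 + s**2*sin(3*s)/3 + 4*s**2*cos(3*s)/3 - 8*s*sin(3*s)/9 + 5*s*cos(3*s)/9 - 5*sin(3*s)/27 - 44*cos(3*s)/27 + C

Use integration by parts with u = s**3 - 4*s**2 - s + 4, dv = sin(3*s) ds, so v = -cos(3*s)/3.
Apply parts 3 times (tabular method): alternate signs, differentiate u down to 0, integrate dv up.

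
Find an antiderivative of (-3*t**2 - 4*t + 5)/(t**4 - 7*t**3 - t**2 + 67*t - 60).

Factor the denominator: (t - 5)*(t - 4)*(t - 1)*(t + 3).
Partial-fraction decomposition: 5/(112*(t + 3)) - 1/(24*(t - 1)) + 59/(21*(t - 4)) - 45/(16*(t - 5)).
Integrate each term: A/(t−a) contributes A·log|t−a|.

-45*log(t - 5)/16 + 59*log(t - 4)/21 - log(t - 1)/24 + 5*log(t + 3)/112 + C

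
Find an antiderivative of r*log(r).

r**2*log(r)/2 - r**2/4 + C

Use integration by parts with u = log(r), dv = r dr.
Then du = 1/r dr and v = r**2/2.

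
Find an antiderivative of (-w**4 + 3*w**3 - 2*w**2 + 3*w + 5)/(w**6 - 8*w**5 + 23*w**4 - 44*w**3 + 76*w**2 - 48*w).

-5*log(w)/48 - 79*log(w - 4)/240 + 2*log(w - 3)/39 + 4*log(w - 1)/15 + 3*log(w**2 + 4)/52 - 27*atan(w/2)/520 + C

Factor the denominator: w*(w - 4)*(w - 3)*(w - 1)*(w**2 + 4).
Partial-fraction decomposition: 3*(10*w - 9)/(260*(w**2 + 4)) + 4/(15*(w - 1)) + 2/(39*(w - 3)) - 79/(240*(w - 4)) - 5/(48*w).
Integrate each term; A/(w−a) gives A·log|w−a|; the (Bw+D)/(w²+p²) term gives a log and an atan.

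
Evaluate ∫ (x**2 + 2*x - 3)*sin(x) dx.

-x**2*cos(x) + 2*x*sin(x) - 2*x*cos(x) + 2*sin(x) + 5*cos(x) + C

Use integration by parts with u = x**2 + 2*x - 3, dv = sin(x) dx, so v = -cos(x).
Apply parts 2 times (tabular method): alternate signs, differentiate u down to 0, integrate dv up.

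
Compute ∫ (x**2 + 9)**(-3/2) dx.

Substitute x = 3·tan(θ), so dx = 3·sec(θ)^2 dθ and the radical becomes sqrt(x**2 + 9) = 3·sec(θ) by the Pythagorean identity.
Integrate the resulting trig expression in θ, then back-substitute tan(θ) = x/3, sec(θ) = sqrt(x**2 + 9)/3 (absorbing any constant into C).

x/(9*sqrt(x**2 + 9)) + C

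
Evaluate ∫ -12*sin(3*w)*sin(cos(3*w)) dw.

Let u = cos(3*w), so du = (-3*sin(3*w)) dw.
Rewriting, the integral becomes 4·∫ sin(u) du = 4·-cos(u).
Substituting back, u = cos(3*w).

-4*cos(cos(3*w)) + C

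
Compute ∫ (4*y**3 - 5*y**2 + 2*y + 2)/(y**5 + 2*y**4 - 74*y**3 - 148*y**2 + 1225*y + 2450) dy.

127*log(y - 7)/336 - 129*log(y - 5)/560 - 2*log(y + 2)/35 + 211*log(y + 5)/240 - 543*log(y + 7)/560 + C

Factor the denominator: (y - 7)*(y - 5)*(y + 2)*(y + 5)*(y + 7).
Partial-fraction decomposition: -543/(560*(y + 7)) + 211/(240*(y + 5)) - 2/(35*(y + 2)) - 129/(560*(y - 5)) + 127/(336*(y - 7)).
Integrate each term: A/(y−a) contributes A·log|y−a|.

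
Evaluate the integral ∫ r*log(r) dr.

Use integration by parts with u = log(r), dv = r dr.
Then du = 1/r dr and v = r**2/2.

r**2*log(r)/2 - r**2/4 + C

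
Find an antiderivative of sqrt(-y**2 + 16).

y*sqrt(-y**2 + 16)/2 + 8*asin(y/4) + C

Substitute y = 4·sin(θ), so dy = 4·cos(θ) dθ and the radical becomes sqrt(-y**2 + 16) = 4·cos(θ) by the Pythagorean identity.
Integrate the resulting trig expression in θ, then back-substitute θ = asin(y/4), sin(θ) = y/4, cos(θ) = sqrt(-y**2 + 16)/4 (absorbing any constant into C).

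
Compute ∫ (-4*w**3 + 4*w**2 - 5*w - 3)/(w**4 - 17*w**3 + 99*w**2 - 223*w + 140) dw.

Factor the denominator: (w - 7)*(w - 5)*(w - 4)*(w - 1).
Partial-fraction decomposition: 1/(9*(w - 1)) - 215/(9*(w - 4)) + 107/(2*(w - 5)) - 607/(18*(w - 7)).
Integrate each term: A/(w−a) contributes A·log|w−a|.

-607*log(w - 7)/18 + 107*log(w - 5)/2 - 215*log(w - 4)/9 + log(w - 1)/9 + C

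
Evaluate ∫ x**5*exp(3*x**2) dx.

(9*x**4 - 6*x**2 + 2)*exp(3*x**2)/54 + C

Let u = x², du = 2x dx; rewrite as (1/2)∫ u^2·exp(3u) du.
Now integrate by parts 2 times.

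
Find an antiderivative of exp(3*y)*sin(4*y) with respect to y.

Let I denote the integral. Integrate by parts with u = sin(4*y), dv = exp(3*y) dy, so v = exp(3*y)/3: I = exp(3*y)*sin(4*y)/3 − (4/3)·∫ exp(3*y)*cos(4*y) dy.
Apply parts again with u = cos(4*y), dv = exp(3*y) dy: ∫ exp(3*y)*cos(4*y) dy = exp(3*y)*cos(4*y)/3 + (4/3)·I. Substituting back brings back I: I = exp(3*y)*sin(4*y)/3 - 4*exp(3*y)*cos(4*y)/9 − (16/9)·I.
Solving for I: (1 + 16/9)·I equals the remaining terms, so I = (9/25)·(exp(3*y)*sin(4*y)/3 - 4*exp(3*y)*cos(4*y)/9).

3*exp(3*y)*sin(4*y)/25 - 4*exp(3*y)*cos(4*y)/25 + C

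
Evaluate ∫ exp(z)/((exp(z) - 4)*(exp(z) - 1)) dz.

Let u = e^z, du = e^z dz.
The integral becomes ∫ du/((u-1)(u-4)); decompose into partial fractions.

log(exp(z) - 4)/3 - log(exp(z) - 1)/3 + C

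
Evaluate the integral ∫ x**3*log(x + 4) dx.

Use integration by parts with u = log(x + 4), dv = x**3 dx.
Then du = 1/(x + 4) dx and v = x**4/4.

x**4*log(x + 4)/4 - x**4/16 + x**3/3 - 2*x**2 + 16*x - 64*log(x + 4) + C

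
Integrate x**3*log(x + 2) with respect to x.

Use integration by parts with u = log(x + 2), dv = x**3 dx.
Then du = 1/(x + 2) dx and v = x**4/4.

x**4*log(x + 2)/4 - x**4/16 + x**3/6 - x**2/2 + 2*x - 4*log(x + 2) + C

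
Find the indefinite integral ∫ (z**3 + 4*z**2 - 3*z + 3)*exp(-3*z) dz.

Use integration by parts with u = z**3 + 4*z**2 - 3*z + 3, dv = exp(-3*z) dz, so v = -exp(-3*z)/3.
Apply parts 3 times (tabular method): alternate signs, differentiate u down to 0, integrate dv up.

(-9*z**3 - 45*z**2 - 3*z - 28)*exp(-3*z)/27 + C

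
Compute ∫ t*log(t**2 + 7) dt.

t**2*log(t**2 + 7)/2 - t**2/2 + 7*log(t**2 + 7)/2 + C

Let u = t**2 + 7, so du = (2*t) dt.
The integral becomes (1/2)·∫ log(u) du; integrate by parts with u′=log(u), dv′=du.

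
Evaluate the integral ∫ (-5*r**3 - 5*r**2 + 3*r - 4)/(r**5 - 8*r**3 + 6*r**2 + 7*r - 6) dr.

Factor the denominator: (r - 2)*(r - 1)**2*(r + 1)*(r + 3).
Partial-fraction decomposition: 77/(160*(r + 3)) + 7/(24*(r + 1)) + 99/(32*(r - 1)) + 11/(8*(r - 1)**2) - 58/(15*(r - 2)).
Integrate each term; A/(r−a) gives A·log|r−a|; A/(r−a)² gives −A/(r−a).

-58*log(r - 2)/15 + 99*log(r - 1)/32 + 7*log(r + 1)/24 + 77*log(r + 3)/160 - 11/(8*r - 8) + C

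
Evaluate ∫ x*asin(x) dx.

x**2*asin(x)/2 + x*sqrt(-x**2 + 1)/4 - asin(x)/4 + C

Use integration by parts with u = arcsin(x), dv = x dx.
Then du = 1/sqrt(-x**2 + 1) dx.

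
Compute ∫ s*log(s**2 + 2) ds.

s**2*log(s**2 + 2)/2 - s**2/2 + log(s**2 + 2) + C

Let u = s**2 + 2, so du = (2*s) ds.
The integral becomes (1/2)·∫ log(u) du; integrate by parts with u′=log(u), dv′=du.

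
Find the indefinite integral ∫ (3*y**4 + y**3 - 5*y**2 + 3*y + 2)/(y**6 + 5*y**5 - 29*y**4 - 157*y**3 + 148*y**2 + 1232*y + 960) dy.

Factor the denominator: (y - 4)**2*(y + 1)*(y + 3)*(y + 4)*(y + 5).
Partial-fraction decomposition: -403/(162*(y + 5)) + 307/(96*(y + 4)) - 41/(49*(y + 3)) - 1/(150*(y + 1)) + 422743/(3175200*(y - 4)) + 383/(1260*(y - 4)**2).
Integrate each term; A/(y−a) gives A·log|y−a|; A/(y−a)² gives −A/(y−a).

422743*log(y - 4)/3175200 - log(y + 1)/150 - 41*log(y + 3)/49 + 307*log(y + 4)/96 - 403*log(y + 5)/162 - 383/(1260*y - 5040) + C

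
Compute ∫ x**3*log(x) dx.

Use integration by parts with u = log(x), dv = x**3 dx.
Then du = 1/x dx and v = x**4/4.

x**4*log(x)/4 - x**4/16 + C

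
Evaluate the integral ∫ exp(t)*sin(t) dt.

exp(t)*sin(t)/2 - exp(t)*cos(t)/2 + C

Let I denote the integral. Integrate by parts with u = sin(t), dv = exp(t) dt, so v = exp(t): I = exp(t)*sin(t) − ∫ exp(t)*cos(t) dt.
Apply parts again with u = cos(t), dv = exp(t) dt: ∫ exp(t)*cos(t) dt = exp(t)*cos(t) + I. Substituting back brings back I: I = exp(t)*sin(t) - exp(t)*cos(t) − I.
Solving for I: (1 + 1)·I equals the remaining terms, so I = (1/2)·(exp(t)*sin(t) - exp(t)*cos(t)).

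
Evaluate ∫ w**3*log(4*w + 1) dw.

Use integration by parts with u = log(4*w + 1), dv = w**3 dw.
Then du = 4/(4*w + 1) dw and v = w**4/4.

w**4*log(4*w + 1)/4 - w**4/16 + w**3/48 - w**2/128 + w/256 - log(4*w + 1)/1024 + C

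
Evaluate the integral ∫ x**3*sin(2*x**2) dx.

Let u = x², du = 2x dx; rewrite as (1/2)∫ u^1·sin(2u) du.
Now integrate by parts 1 time.

-x**2*cos(2*x**2)/4 + sin(2*x**2)/8 + C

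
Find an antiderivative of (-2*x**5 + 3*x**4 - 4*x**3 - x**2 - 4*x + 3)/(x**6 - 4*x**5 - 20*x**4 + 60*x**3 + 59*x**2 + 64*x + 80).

Factor the denominator: (x - 5)*(x - 4)*(x + 1)*(x + 4)*(x**2 + 1).
Partial-fraction decomposition: -(20*x - 17)/(442*(x**2 + 1)) - 1025/(1224*(x + 4)) + 1/(12*(x + 1)) + 313/(136*(x - 4)) - 1639/(468*(x - 5)).
Integrate each term; A/(x−a) gives A·log|x−a|; the (Bx+D)/(x²+p²) term gives a log and an atan.

-1639*log(x - 5)/468 + 313*log(x - 4)/136 + log(x + 1)/12 - 1025*log(x + 4)/1224 - 5*log(x**2 + 1)/221 + atan(x)/26 + C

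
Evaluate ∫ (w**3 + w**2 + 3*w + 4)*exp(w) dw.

(w**3 - 2*w**2 + 7*w - 3)*exp(w) + C

Use integration by parts with u = w**3 + w**2 + 3*w + 4, dv = exp(w) dw, so v = exp(w).
Apply parts 3 times (tabular method): alternate signs, differentiate u down to 0, integrate dv up.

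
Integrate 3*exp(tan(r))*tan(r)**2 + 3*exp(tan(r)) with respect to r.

3*exp(tan(r)) + C

Let u = tan(r), so du = (tan(r)**2 + 1) dr.
Rewriting, the integral becomes 3·∫ e^u du = 3·e^u.
Substituting back, u = tan(r).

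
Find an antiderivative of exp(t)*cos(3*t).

3*exp(t)*sin(3*t)/10 + exp(t)*cos(3*t)/10 + C

Let I denote the integral. Integrate by parts with u = cos(3*t), dv = exp(t) dt, so v = exp(t): I = exp(t)*cos(3*t) + 3·∫ exp(t)*sin(3*t) dt.
Apply parts again with u = sin(3*t), dv = exp(t) dt: ∫ exp(t)*sin(3*t) dt = exp(t)*sin(3*t) − 3·I. Substituting back brings back I: I = 3*exp(t)*sin(3*t) + exp(t)*cos(3*t) − 9·I.
Solving for I: (1 + 9)·I equals the remaining terms, so I = (1/10)·(3*exp(t)*sin(3*t) + exp(t)*cos(3*t)).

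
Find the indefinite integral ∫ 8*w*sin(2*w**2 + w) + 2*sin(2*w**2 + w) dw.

Let u = 2*w**2 + w, so du = (4*w + 1) dw.
Rewriting, the integral becomes 2·∫ sin(u) du = 2·-cos(u).
Substituting back, u = 2*w**2 + w.

-2*cos(2*w**2 + w) + C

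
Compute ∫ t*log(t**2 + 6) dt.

t**2*log(t**2 + 6)/2 - t**2/2 + 3*log(t**2 + 6) + C

Let u = t**2 + 6, so du = (2*t) dt.
The integral becomes (1/2)·∫ log(u) du; integrate by parts with u′=log(u), dv′=du.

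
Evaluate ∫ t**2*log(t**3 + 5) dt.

t**3*log(t**3 + 5)/3 - t**3/3 + 5*log(t**3 + 5)/3 + C

Let u = t**3 + 5, so du = (3*t**2) dt.
The integral becomes (1/3)·∫ log(u) du; integrate by parts with u′=log(u), dv′=du.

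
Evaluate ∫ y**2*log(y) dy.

Use integration by parts with u = log(y), dv = y**2 dy.
Then du = 1/y dy and v = y**3/3.

y**3*log(y)/3 - y**3/9 + C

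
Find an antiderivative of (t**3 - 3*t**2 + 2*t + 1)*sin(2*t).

Use integration by parts with u = t**3 - 3*t**2 + 2*t + 1, dv = sin(2*t) dt, so v = -cos(2*t)/2.
Apply parts 3 times (tabular method): alternate signs, differentiate u down to 0, integrate dv up.

-t**3*cos(2*t)/2 + 3*t**2*sin(2*t)/4 + 3*t**2*cos(2*t)/2 - 3*t*sin(2*t)/2 - t*cos(2*t)/4 + sin(2*t)/8 - 5*cos(2*t)/4 + C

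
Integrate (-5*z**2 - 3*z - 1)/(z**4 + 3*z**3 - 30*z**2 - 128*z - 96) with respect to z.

Factor the denominator: (z - 6)*(z + 1)*(z + 4)**2.
Partial-fraction decomposition: 71/(300*(z + 4)) - 23/(10*(z + 4)**2) + 1/(21*(z + 1)) - 199/(700*(z - 6)).
Integrate each term; A/(z−a) gives A·log|z−a|; A/(z−a)² gives −A/(z−a).

-199*log(z - 6)/700 + log(z + 1)/21 + 71*log(z + 4)/300 + 23/(10*z + 40) + C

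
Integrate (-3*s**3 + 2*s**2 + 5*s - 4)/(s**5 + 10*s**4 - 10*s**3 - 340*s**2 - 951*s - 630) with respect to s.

Factor the denominator: (s - 6)*(s + 1)*(s + 3)*(s + 5)*(s + 7).
Partial-fraction decomposition: 68/(39*(s + 7)) - 9/(4*(s + 5)) + 5/(9*(s + 3)) + 1/(84*(s + 1)) - 50/(819*(s - 6)).
Integrate each term: A/(s−a) contributes A·log|s−a|.

-50*log(s - 6)/819 + log(s + 1)/84 + 5*log(s + 3)/9 - 9*log(s + 5)/4 + 68*log(s + 7)/39 + C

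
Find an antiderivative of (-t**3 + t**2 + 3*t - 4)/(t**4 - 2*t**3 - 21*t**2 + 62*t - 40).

Factor the denominator: (t - 4)*(t - 2)*(t - 1)*(t + 5).
Partial-fraction decomposition: -131/(378*(t + 5)) - 1/(18*(t - 1)) + 1/(7*(t - 2)) - 20/(27*(t - 4)).
Integrate each term: A/(t−a) contributes A·log|t−a|.

-20*log(t - 4)/27 + log(t - 2)/7 - log(t - 1)/18 - 131*log(t + 5)/378 + C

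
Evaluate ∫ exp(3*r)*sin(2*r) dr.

Let I denote the integral. Integrate by parts with u = sin(2*r), dv = exp(3*r) dr, so v = exp(3*r)/3: I = exp(3*r)*sin(2*r)/3 − (2/3)·∫ exp(3*r)*cos(2*r) dr.
Apply parts again with u = cos(2*r), dv = exp(3*r) dr: ∫ exp(3*r)*cos(2*r) dr = exp(3*r)*cos(2*r)/3 + (2/3)·I. Substituting back brings back I: I = exp(3*r)*sin(2*r)/3 - 2*exp(3*r)*cos(2*r)/9 − (4/9)·I.
Solving for I: (1 + 4/9)·I equals the remaining terms, so I = (9/13)·(exp(3*r)*sin(2*r)/3 - 2*exp(3*r)*cos(2*r)/9).

3*exp(3*r)*sin(2*r)/13 - 2*exp(3*r)*cos(2*r)/13 + C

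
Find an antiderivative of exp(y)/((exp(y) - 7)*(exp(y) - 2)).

Let u = e^y, du = e^y dy.
The integral becomes ∫ du/((u-2)(u-7)); decompose into partial fractions.

log(exp(y) - 7)/5 - log(exp(y) - 2)/5 + C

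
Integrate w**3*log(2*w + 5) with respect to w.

w**4*log(2*w + 5)/4 - w**4/16 + 5*w**3/24 - 25*w**2/32 + 125*w/32 - 625*log(2*w + 5)/64 + C

Use integration by parts with u = log(2*w + 5), dv = w**3 dw.
Then du = 2/(2*w + 5) dw and v = w**4/4.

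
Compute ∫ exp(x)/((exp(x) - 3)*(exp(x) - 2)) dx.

Let u = e^x, du = e^x dx.
The integral becomes ∫ du/((u-2)(u-3)); decompose into partial fractions.

log(exp(x) - 3) - log(exp(x) - 2) + C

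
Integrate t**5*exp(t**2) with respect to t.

(t**4 - 2*t**2 + 2)*exp(t**2)/2 + C

Let u = t², du = 2t dt; rewrite as (1/2)∫ u^2·exp(1u) du.
Now integrate by parts 2 times.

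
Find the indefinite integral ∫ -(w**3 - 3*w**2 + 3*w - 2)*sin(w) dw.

Use integration by parts with u = w**3 - 3*w**2 + 3*w - 2, dv = -sin(w) dw, so v = cos(w).
Apply parts 3 times (tabular method): alternate signs, differentiate u down to 0, integrate dv up.

w**3*cos(w) - 3*w**2*sin(w) - 3*w**2*cos(w) + 6*w*sin(w) - 3*w*cos(w) + 3*sin(w) + 4*cos(w) + C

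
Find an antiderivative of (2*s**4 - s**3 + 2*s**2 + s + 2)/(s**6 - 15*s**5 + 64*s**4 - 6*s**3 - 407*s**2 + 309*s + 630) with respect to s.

Factor the denominator: (s - 7)*(s - 5)*(s - 3)**2*(s + 1)*(s + 2).
Partial-fraction decomposition: -16/(525*(s + 2)) + 1/(128*(s + 1)) + 1247/(800*(s - 3)) + 79/(80*(s - 3)**2) - 197/(56*(s - 5)) + 761/(384*(s - 7)).
Integrate each term; A/(s−a) gives A·log|s−a|; A/(s−a)² gives −A/(s−a).

761*log(s - 7)/384 - 197*log(s - 5)/56 + 1247*log(s - 3)/800 + log(s + 1)/128 - 16*log(s + 2)/525 - 79/(80*s - 240) + C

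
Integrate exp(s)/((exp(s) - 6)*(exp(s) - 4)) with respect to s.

log(exp(s) - 6)/2 - log(exp(s) - 4)/2 + C

Let u = e^s, du = e^s ds.
The integral becomes ∫ du/((u-4)(u-6)); decompose into partial fractions.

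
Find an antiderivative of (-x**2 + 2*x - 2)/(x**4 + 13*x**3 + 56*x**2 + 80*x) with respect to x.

-log(x)/40 - 59*log(x + 4)/8 + 37*log(x + 5)/5 - 13/(2*x + 8) + C

Factor the denominator: x*(x + 4)**2*(x + 5).
Partial-fraction decomposition: 37/(5*(x + 5)) - 59/(8*(x + 4)) + 13/(2*(x + 4)**2) - 1/(40*x).
Integrate each term; A/(x−a) gives A·log|x−a|; A/(x−a)² gives −A/(x−a).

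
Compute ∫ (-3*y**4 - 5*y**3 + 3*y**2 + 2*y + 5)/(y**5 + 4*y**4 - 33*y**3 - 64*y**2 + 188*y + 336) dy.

Factor the denominator: (y - 4)*(y - 3)*(y + 2)**2*(y + 7).
Partial-fraction decomposition: -107/(55*(y + 7)) + 161/(900*(y + 2)) + 1/(30*(y + 2)**2) + 34/(25*(y - 3)) - 1027/(396*(y - 4)).
Integrate each term; A/(y−a) gives A·log|y−a|; A/(y−a)² gives −A/(y−a).

-1027*log(y - 4)/396 + 34*log(y - 3)/25 + 161*log(y + 2)/900 - 107*log(y + 7)/55 - 1/(30*y + 60) + C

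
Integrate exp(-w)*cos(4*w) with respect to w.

Let I denote the integral. Integrate by parts with u = cos(4*w), dv = exp(-w) dw, so v = -exp(-w): I = -exp(-w)*cos(4*w) − 4·∫ exp(-w)*sin(4*w) dw.
Apply parts again with u = sin(4*w), dv = exp(-w) dw: ∫ exp(-w)*sin(4*w) dw = -exp(-w)*sin(4*w) + 4·I. Substituting back brings back I: I = 4*exp(-w)*sin(4*w) - exp(-w)*cos(4*w) − 16·I.
Solving for I: (1 + 16)·I equals the remaining terms, so I = (1/17)·(4*exp(-w)*sin(4*w) - exp(-w)*cos(4*w)).

4*exp(-w)*sin(4*w)/17 - exp(-w)*cos(4*w)/17 + C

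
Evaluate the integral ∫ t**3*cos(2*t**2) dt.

Let u = t², du = 2t dt; rewrite as (1/2)∫ u^1·cos(2u) du.
Now integrate by parts 1 time.

t**2*sin(2*t**2)/4 + cos(2*t**2)/8 + C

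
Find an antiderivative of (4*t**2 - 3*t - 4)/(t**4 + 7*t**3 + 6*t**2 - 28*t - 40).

3*log(t - 2)/56 + 41*log(t + 2)/24 - 37*log(t + 5)/21 + 3/(2*t + 4) + C

Factor the denominator: (t - 2)*(t + 2)**2*(t + 5).
Partial-fraction decomposition: -37/(21*(t + 5)) + 41/(24*(t + 2)) - 3/(2*(t + 2)**2) + 3/(56*(t - 2)).
Integrate each term; A/(t−a) gives A·log|t−a|; A/(t−a)² gives −A/(t−a).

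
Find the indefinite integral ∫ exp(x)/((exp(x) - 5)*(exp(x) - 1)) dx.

Let u = e^x, du = e^x dx.
The integral becomes ∫ du/((u-5)(u-1)); decompose into partial fractions.

log(exp(x) - 5)/4 - log(exp(x) - 1)/4 + C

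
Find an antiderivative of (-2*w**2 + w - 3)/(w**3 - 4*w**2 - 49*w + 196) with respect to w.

Factor the denominator: (w - 7)*(w - 4)*(w + 7).
Partial-fraction decomposition: -54/(77*(w + 7)) + 31/(33*(w - 4)) - 47/(21*(w - 7)).
Integrate each term: A/(w−a) contributes A·log|w−a|.

-47*log(w - 7)/21 + 31*log(w - 4)/33 - 54*log(w + 7)/77 + C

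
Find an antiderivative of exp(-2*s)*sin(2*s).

Let I denote the integral. Integrate by parts with u = sin(2*s), dv = exp(-2*s) ds, so v = -exp(-2*s)/2: I = -exp(-2*s)*sin(2*s)/2 + ∫ exp(-2*s)*cos(2*s) ds.
Apply parts again with u = cos(2*s), dv = exp(-2*s) ds: ∫ exp(-2*s)*cos(2*s) ds = -exp(-2*s)*cos(2*s)/2 − I. Substituting back brings back I: I = -exp(-2*s)*sin(2*s)/2 - exp(-2*s)*cos(2*s)/2 − I.
Solving for I: (1 + 1)·I equals the remaining terms, so I = (1/2)·(-exp(-2*s)*sin(2*s)/2 - exp(-2*s)*cos(2*s)/2).

-exp(-2*s)*sin(2*s)/4 - exp(-2*s)*cos(2*s)/4 + C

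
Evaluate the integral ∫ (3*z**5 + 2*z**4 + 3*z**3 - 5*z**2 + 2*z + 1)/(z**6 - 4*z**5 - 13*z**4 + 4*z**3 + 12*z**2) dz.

Factor the denominator: z**2*(z - 6)*(z - 1)*(z + 1)*(z + 2).
Partial-fraction decomposition: 37/(32*(z + 2)) - 5/(7*(z + 1)) - 1/(5*(z - 1)) + 26401/(10080*(z - 6)) + 5/(36*z) + 1/(12*z**2).
Integrate each term; A/(z−a) gives A·log|z−a|; A/(z−a)² gives −A/(z−a).

5*log(z)/36 + 26401*log(z - 6)/10080 - log(z - 1)/5 - 5*log(z + 1)/7 + 37*log(z + 2)/32 - 1/(12*z) + C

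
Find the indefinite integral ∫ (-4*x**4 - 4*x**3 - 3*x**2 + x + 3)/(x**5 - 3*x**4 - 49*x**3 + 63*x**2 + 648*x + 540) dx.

Factor the denominator: (x - 6)**2*(x + 1)*(x + 3)*(x + 5).
Partial-fraction decomposition: -2077/(968*(x + 5)) + 3/(4*(x + 3)) - 1/(392*(x + 1)) - 15426/(5929*(x - 6)) - 683/(77*(x - 6)**2).
Integrate each term; A/(x−a) gives A·log|x−a|; A/(x−a)² gives −A/(x−a).

-15426*log(x - 6)/5929 - log(x + 1)/392 + 3*log(x + 3)/4 - 2077*log(x + 5)/968 + 683/(77*x - 462) + C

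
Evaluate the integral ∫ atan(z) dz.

Use integration by parts with u = arctan(z), dv = dz.
Then du = 1/(z**2 + 1) dz.

z*atan(z) - log(z**2 + 1)/2 + C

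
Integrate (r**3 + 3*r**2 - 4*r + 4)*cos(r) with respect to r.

Use integration by parts with u = r**3 + 3*r**2 - 4*r + 4, dv = cos(r) dr, so v = sin(r).
Apply parts 3 times (tabular method): alternate signs, differentiate u down to 0, integrate dv up.

r**3*sin(r) + 3*r**2*sin(r) + 3*r**2*cos(r) - 10*r*sin(r) + 6*r*cos(r) - 2*sin(r) - 10*cos(r) + C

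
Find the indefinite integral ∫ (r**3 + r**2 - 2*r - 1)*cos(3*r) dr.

Use integration by parts with u = r**3 + r**2 - 2*r - 1, dv = cos(3*r) dr, so v = sin(3*r)/3.
Apply parts 3 times (tabular method): alternate signs, differentiate u down to 0, integrate dv up.

r**3*sin(3*r)/3 + r**2*sin(3*r)/3 + r**2*cos(3*r)/3 - 8*r*sin(3*r)/9 + 2*r*cos(3*r)/9 - 11*sin(3*r)/27 - 8*cos(3*r)/27 + C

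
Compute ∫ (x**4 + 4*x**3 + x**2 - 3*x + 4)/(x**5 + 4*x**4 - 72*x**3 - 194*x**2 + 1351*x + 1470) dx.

2182*log(x - 6)/1183 - 1139*log(x - 5)/864 + 5*log(x + 1)/1512 + 22901*log(x + 7)/48672 + 1103/(936*x + 6552) + C

Factor the denominator: (x - 6)*(x - 5)*(x + 1)*(x + 7)**2.
Partial-fraction decomposition: 22901/(48672*(x + 7)) - 1103/(936*(x + 7)**2) + 5/(1512*(x + 1)) - 1139/(864*(x - 5)) + 2182/(1183*(x - 6)).
Integrate each term; A/(x−a) gives A·log|x−a|; A/(x−a)² gives −A/(x−a).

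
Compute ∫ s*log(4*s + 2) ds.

s**2*log(4*s + 2)/2 - s**2/4 + s/4 - log(2*s + 1)/8 + C

Use integration by parts with u = log(4*s + 2), dv = s ds.
Then du = 4/(4*s + 2) ds and v = s**2/2.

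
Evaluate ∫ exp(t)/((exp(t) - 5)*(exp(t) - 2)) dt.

log(exp(t) - 5)/3 - log(exp(t) - 2)/3 + C

Let u = e^t, du = e^t dt.
The integral becomes ∫ du/((u-2)(u-5)); decompose into partial fractions.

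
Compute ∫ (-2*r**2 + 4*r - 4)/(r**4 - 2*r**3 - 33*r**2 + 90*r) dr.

-2*log(r)/45 - 17*log(r - 5)/55 + 5*log(r - 3)/27 + 50*log(r + 6)/297 + C

Factor the denominator: r*(r - 5)*(r - 3)*(r + 6).
Partial-fraction decomposition: 50/(297*(r + 6)) + 5/(27*(r - 3)) - 17/(55*(r - 5)) - 2/(45*r).
Integrate each term: A/(r−a) contributes A·log|r−a|.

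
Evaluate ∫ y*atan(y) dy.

Use integration by parts with u = arctan(y), dv = y dy.
Then du = 1/(y**2 + 1) dy.

y**2*atan(y)/2 - y/2 + atan(y)/2 + C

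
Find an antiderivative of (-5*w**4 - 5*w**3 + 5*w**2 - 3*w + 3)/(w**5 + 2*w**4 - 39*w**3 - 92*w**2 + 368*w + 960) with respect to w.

-3637*log(w - 5)/648 + 1529*log(w - 4)/448 - 213*log(w + 3)/56 + 5201*log(w + 4)/5184 - 865/(72*w + 288) + C

Factor the denominator: (w - 5)*(w - 4)*(w + 3)*(w + 4)**2.
Partial-fraction decomposition: 5201/(5184*(w + 4)) + 865/(72*(w + 4)**2) - 213/(56*(w + 3)) + 1529/(448*(w - 4)) - 3637/(648*(w - 5)).
Integrate each term; A/(w−a) gives A·log|w−a|; A/(w−a)² gives −A/(w−a).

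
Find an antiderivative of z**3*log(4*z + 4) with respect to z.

z**4*log(4*z + 4)/4 - z**4/16 + z**3/12 - z**2/8 + z/4 - log(z + 1)/4 + C

Use integration by parts with u = log(4*z + 4), dv = z**3 dz.
Then du = 4/(4*z + 4) dz and v = z**4/4.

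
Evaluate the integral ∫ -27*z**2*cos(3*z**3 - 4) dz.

Let u = 3*z**3 - 4, so du = (9*z**2) dz.
Rewriting, the integral becomes -3·∫ cos(u) du = -3·sin(u).
Substituting back, u = 3*z**3 - 4.

-3*sin(3*z**3 - 4) + C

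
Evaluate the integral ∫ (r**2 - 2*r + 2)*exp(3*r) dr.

Use integration by parts with u = r**2 - 2*r + 2, dv = exp(3*r) dr, so v = exp(3*r)/3.
Apply parts 2 times (tabular method): alternate signs, differentiate u down to 0, integrate dv up.

(9*r**2 - 24*r + 26)*exp(3*r)/27 + C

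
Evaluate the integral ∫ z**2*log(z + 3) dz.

z**3*log(z + 3)/3 - z**3/9 + z**2/2 - 3*z + 9*log(z + 3) + C

Use integration by parts with u = log(z + 3), dv = z**2 dz.
Then du = 1/(z + 3) dz and v = z**3/3.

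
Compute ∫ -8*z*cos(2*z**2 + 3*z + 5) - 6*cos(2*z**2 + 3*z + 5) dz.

Let u = 2*z**2 + 3*z + 5, so du = (4*z + 3) dz.
Rewriting, the integral becomes -2·∫ cos(u) du = -2·sin(u).
Substituting back, u = 2*z**2 + 3*z + 5.

-2*sin(2*z**2 + 3*z + 5) + C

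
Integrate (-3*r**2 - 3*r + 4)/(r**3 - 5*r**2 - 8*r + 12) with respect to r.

Factor the denominator: (r - 6)*(r - 1)*(r + 2).
Partial-fraction decomposition: -1/(12*(r + 2)) + 2/(15*(r - 1)) - 61/(20*(r - 6)).
Integrate each term: A/(r−a) contributes A·log|r−a|.

-61*log(r - 6)/20 + 2*log(r - 1)/15 - log(r + 2)/12 + C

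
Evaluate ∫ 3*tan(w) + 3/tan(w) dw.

3*log(tan(w)) + C

Let u = tan(w), so du = (tan(w)**2 + 1) dw.
Rewriting, the integral becomes 3·∫ 1/u du = 3·log(u).
Substituting back, u = tan(w).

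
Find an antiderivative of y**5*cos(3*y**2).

y**4*sin(3*y**2)/6 + y**2*cos(3*y**2)/9 - sin(3*y**2)/27 + C

Let u = y², du = 2y dy; rewrite as (1/2)∫ u^2·cos(3u) du.
Now integrate by parts 2 times.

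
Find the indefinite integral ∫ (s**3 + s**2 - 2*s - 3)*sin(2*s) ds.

-s**3*cos(2*s)/2 + 3*s**2*sin(2*s)/4 - s**2*cos(2*s)/2 + s*sin(2*s)/2 + 7*s*cos(2*s)/4 - 7*sin(2*s)/8 + 7*cos(2*s)/4 + C

Use integration by parts with u = s**3 + s**2 - 2*s - 3, dv = sin(2*s) ds, so v = -cos(2*s)/2.
Apply parts 3 times (tabular method): alternate signs, differentiate u down to 0, integrate dv up.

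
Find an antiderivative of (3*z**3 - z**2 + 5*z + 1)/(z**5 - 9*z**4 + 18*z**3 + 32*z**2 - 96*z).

Factor the denominator: z*(z - 4)**2*(z - 3)*(z + 2).
Partial-fraction decomposition: -37/(360*(z + 2)) + 88/(15*(z - 3)) - 1657/(288*(z - 4)) + 197/(24*(z - 4)**2) - 1/(96*z).
Integrate each term; A/(z−a) gives A·log|z−a|; A/(z−a)² gives −A/(z−a).

-log(z)/96 - 1657*log(z - 4)/288 + 88*log(z - 3)/15 - 37*log(z + 2)/360 - 197/(24*z - 96) + C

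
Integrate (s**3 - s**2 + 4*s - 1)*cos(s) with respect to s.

Use integration by parts with u = s**3 - s**2 + 4*s - 1, dv = cos(s) ds, so v = sin(s).
Apply parts 3 times (tabular method): alternate signs, differentiate u down to 0, integrate dv up.

s**3*sin(s) - s**2*sin(s) + 3*s**2*cos(s) - 2*s*sin(s) - 2*s*cos(s) + sin(s) - 2*cos(s) + C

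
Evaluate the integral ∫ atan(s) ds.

Use integration by parts with u = arctan(s), dv = ds.
Then du = 1/(s**2 + 1) ds.

s*atan(s) - log(s**2 + 1)/2 + C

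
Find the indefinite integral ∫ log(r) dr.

r*log(r) - r + C

Use integration by parts with u = log(r), dv = dr.
Then du = 1/r dr and v = r.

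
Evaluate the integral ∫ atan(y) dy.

y*atan(y) - log(y**2 + 1)/2 + C

Use integration by parts with u = arctan(y), dv = dy.
Then du = 1/(y**2 + 1) dy.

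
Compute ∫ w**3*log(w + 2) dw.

Use integration by parts with u = log(w + 2), dv = w**3 dw.
Then du = 1/(w + 2) dw and v = w**4/4.

w**4*log(w + 2)/4 - w**4/16 + w**3/6 - w**2/2 + 2*w - 4*log(w + 2) + C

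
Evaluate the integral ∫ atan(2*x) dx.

x*atan(2*x) - log(4*x**2 + 1)/4 + C

Use integration by parts with u = arctan(2*x), dv = dx.
Then du = 2/(4*x**2 + 1) dx.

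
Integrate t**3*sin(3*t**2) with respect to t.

Let u = t², du = 2t dt; rewrite as (1/2)∫ u^1·sin(3u) du.
Now integrate by parts 1 time.

-t**2*cos(3*t**2)/6 + sin(3*t**2)/18 + C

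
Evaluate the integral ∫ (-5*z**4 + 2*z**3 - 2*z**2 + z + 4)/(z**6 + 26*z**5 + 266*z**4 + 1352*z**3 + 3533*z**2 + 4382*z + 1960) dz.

Factor the denominator: (z + 1)*(z + 2)*(z + 4)*(z + 5)*(z + 7)**2.
Partial-fraction decomposition: -40837/(900*(z + 7)) - 1066/(15*(z + 7)**2) + 571/(8*(z + 5)) - 80/(3*(z + 4)) + 17/(25*(z + 2)) - 1/(72*(z + 1)).
Integrate each term; A/(z−a) gives A·log|z−a|; A/(z−a)² gives −A/(z−a).

-log(z + 1)/72 + 17*log(z + 2)/25 - 80*log(z + 4)/3 + 571*log(z + 5)/8 - 40837*log(z + 7)/900 + 1066/(15*z + 105) + C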